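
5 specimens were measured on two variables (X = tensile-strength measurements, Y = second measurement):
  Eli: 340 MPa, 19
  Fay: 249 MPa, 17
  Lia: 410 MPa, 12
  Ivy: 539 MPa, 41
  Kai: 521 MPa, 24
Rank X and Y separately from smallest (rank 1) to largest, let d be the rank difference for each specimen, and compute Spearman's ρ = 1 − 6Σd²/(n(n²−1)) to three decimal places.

0.700

Ranks of variable 1: 2, 1, 3, 5, 4
Ranks of variable 2: 3, 2, 1, 5, 4
d = r₁ − r₂: -1, -1, 2, 0, 0
d²: 1, 1, 4, 0, 0; Σd² = 6
ρ = 1 − 6·6/(5·24) = 1 − 36/120 = 0.700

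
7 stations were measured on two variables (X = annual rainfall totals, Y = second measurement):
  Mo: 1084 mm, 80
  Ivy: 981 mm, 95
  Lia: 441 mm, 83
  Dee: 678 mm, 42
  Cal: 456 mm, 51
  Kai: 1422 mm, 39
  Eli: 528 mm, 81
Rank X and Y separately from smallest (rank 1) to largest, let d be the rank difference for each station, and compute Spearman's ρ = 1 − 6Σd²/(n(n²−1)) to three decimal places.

Ranks of variable 1: 6, 5, 1, 4, 2, 7, 3
Ranks of variable 2: 4, 7, 6, 2, 3, 1, 5
d = r₁ − r₂: 2, -2, -5, 2, -1, 6, -2
d²: 4, 4, 25, 4, 1, 36, 4; Σd² = 78
ρ = 1 − 6·78/(7·48) = 1 − 468/336 = -0.393

-0.393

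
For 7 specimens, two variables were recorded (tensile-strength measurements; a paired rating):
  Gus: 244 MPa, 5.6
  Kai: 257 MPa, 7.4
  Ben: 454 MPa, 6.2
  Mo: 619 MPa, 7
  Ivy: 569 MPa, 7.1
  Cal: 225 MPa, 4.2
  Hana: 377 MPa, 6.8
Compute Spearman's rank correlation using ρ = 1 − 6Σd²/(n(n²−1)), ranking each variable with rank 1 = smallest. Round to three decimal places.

Ranks of variable 1: 2, 3, 5, 7, 6, 1, 4
Ranks of variable 2: 2, 7, 3, 5, 6, 1, 4
d = r₁ − r₂: 0, -4, 2, 2, 0, 0, 0
d²: 0, 16, 4, 4, 0, 0, 0; Σd² = 24
ρ = 1 − 6·24/(7·48) = 1 − 144/336 = 0.571

0.571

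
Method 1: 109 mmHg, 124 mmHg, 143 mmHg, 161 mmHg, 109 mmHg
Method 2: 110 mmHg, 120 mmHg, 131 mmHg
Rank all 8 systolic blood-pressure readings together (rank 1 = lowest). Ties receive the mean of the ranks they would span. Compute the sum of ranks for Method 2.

13

Sorted (ascending): 109, 109, 110, 120, 124, 131, 143, 161
The 2 values of 109 occupy positions 1–2 → average rank (1+2)/2 = 1.5.
Method 2 values → pooled ranks: 110→3, 120→4, 131→6
Rank sum = 3 + 4 + 6 = 13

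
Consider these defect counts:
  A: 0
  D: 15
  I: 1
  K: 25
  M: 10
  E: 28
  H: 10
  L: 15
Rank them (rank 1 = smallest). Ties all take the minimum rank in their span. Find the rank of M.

Sorted (ascending): 0, 1, 10, 10, 15, 15, 25, 28
The 2 values of 10 occupy positions 3–4 → each gets rank 3.
The 2 values of 15 occupy positions 5–6 → each gets rank 5.
M has value 10 → rank 3.

3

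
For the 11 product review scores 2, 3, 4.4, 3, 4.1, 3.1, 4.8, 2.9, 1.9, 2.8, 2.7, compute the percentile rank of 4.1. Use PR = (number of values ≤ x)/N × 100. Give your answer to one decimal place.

N = 11.
Strictly below 4.1: 8. Equal to 4.1: 1.
PR = 9/11 × 100 = 81.8

81.8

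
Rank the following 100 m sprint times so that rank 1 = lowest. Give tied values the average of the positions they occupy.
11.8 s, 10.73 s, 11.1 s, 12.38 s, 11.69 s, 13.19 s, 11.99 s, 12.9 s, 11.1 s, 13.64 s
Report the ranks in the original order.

5, 1, 2.5, 7, 4, 9, 6, 8, 2.5, 10

Sorted (ascending): 10.73, 11.1, 11.1, 11.69, 11.8, 11.99, 12.38, 12.9, 13.19, 13.64
The 2 values of 11.1 occupy positions 2–3 → average rank (2+3)/2 = 2.5.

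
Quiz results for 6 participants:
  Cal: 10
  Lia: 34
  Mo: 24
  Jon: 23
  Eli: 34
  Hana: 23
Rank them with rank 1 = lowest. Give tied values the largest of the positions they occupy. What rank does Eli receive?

6

Sorted (ascending): 10, 23, 23, 24, 34, 34
The 2 values of 23 occupy positions 2–3 → each gets rank 3.
The 2 values of 34 occupy positions 5–6 → each gets rank 6.
Eli has value 34 → rank 6.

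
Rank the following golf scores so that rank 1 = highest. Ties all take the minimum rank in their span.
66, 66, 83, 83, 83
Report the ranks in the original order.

4, 4, 1, 1, 1

Sorted (descending): 83, 83, 83, 66, 66
The 3 values of 83 occupy positions 1–3 → each gets rank 1.
The 2 values of 66 occupy positions 4–5 → each gets rank 4.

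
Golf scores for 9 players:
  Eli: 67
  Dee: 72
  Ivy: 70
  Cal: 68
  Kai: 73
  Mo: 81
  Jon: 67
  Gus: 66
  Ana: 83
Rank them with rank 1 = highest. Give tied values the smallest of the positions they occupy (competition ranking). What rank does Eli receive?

Sorted (descending): 83, 81, 73, 72, 70, 68, 67, 67, 66
The 2 values of 67 occupy positions 7–8 → each gets rank 7.
Eli has value 67 → rank 7.

7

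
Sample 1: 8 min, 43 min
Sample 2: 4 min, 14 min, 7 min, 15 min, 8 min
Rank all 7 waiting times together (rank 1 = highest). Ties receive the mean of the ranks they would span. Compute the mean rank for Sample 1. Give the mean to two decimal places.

2.75

Sorted (descending): 43, 15, 14, 8, 8, 7, 4
The 2 values of 8 occupy positions 4–5 → average rank (4+5)/2 = 4.5.
Sample 1 values → pooled ranks: 8→4.5, 43→1
Mean rank = (4.5 + 1) / 2 = 2.75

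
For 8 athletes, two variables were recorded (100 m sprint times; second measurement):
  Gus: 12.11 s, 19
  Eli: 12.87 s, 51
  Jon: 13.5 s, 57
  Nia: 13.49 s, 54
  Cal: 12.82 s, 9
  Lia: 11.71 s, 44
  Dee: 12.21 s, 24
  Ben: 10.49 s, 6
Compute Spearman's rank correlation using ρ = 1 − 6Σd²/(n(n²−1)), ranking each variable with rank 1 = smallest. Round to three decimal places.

0.786

Ranks of variable 1: 3, 6, 8, 7, 5, 2, 4, 1
Ranks of variable 2: 3, 6, 8, 7, 2, 5, 4, 1
d = r₁ − r₂: 0, 0, 0, 0, 3, -3, 0, 0
d²: 0, 0, 0, 0, 9, 9, 0, 0; Σd² = 18
ρ = 1 − 6·18/(8·63) = 1 − 108/504 = 0.786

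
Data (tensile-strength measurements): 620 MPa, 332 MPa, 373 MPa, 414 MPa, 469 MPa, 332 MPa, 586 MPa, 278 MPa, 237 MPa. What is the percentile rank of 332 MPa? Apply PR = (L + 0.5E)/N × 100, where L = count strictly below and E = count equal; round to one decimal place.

33.3

N = 9.
Strictly below 332: 2. Equal to 332: 2.
PR = (2 + 0.5·2)/9 × 100 = 33.3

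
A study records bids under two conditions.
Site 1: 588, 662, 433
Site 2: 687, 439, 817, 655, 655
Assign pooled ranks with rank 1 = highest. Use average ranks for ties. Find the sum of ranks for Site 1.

17

Sorted (descending): 817, 687, 662, 655, 655, 588, 439, 433
The 2 values of 655 occupy positions 4–5 → average rank (4+5)/2 = 4.5.
Site 1 values → pooled ranks: 588→6, 662→3, 433→8
Rank sum = 6 + 3 + 8 = 17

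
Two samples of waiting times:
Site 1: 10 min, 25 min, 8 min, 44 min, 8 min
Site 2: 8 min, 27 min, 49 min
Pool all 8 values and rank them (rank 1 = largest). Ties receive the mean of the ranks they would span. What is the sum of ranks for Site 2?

Sorted (descending): 49, 44, 27, 25, 10, 8, 8, 8
The 3 values of 8 occupy positions 6–8 → average rank 7.
Site 2 values → pooled ranks: 8→7, 27→3, 49→1
Rank sum = 7 + 3 + 1 = 11

11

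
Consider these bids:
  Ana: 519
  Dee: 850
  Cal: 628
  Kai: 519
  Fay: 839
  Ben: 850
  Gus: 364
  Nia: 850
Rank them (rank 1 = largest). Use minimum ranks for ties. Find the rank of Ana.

6

Sorted (descending): 850, 850, 850, 839, 628, 519, 519, 364
The 3 values of 850 occupy positions 1–3 → each gets rank 1.
The 2 values of 519 occupy positions 6–7 → each gets rank 6.
Ana has value 519 → rank 6.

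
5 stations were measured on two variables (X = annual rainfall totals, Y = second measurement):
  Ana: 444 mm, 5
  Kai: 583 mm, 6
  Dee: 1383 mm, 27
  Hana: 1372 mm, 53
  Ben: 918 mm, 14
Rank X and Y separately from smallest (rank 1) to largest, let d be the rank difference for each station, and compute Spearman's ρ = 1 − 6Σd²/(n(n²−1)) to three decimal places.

Ranks of variable 1: 1, 2, 5, 4, 3
Ranks of variable 2: 1, 2, 4, 5, 3
d = r₁ − r₂: 0, 0, 1, -1, 0
d²: 0, 0, 1, 1, 0; Σd² = 2
ρ = 1 − 6·2/(5·24) = 1 − 12/120 = 0.900

0.900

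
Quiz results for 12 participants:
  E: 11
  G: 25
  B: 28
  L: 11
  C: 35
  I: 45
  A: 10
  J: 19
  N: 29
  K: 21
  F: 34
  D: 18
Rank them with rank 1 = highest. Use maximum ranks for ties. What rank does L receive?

11

Sorted (descending): 45, 35, 34, 29, 28, 25, 21, 19, 18, 11, 11, 10
The 2 values of 11 occupy positions 10–11 → each gets rank 11.
L has value 11 → rank 11.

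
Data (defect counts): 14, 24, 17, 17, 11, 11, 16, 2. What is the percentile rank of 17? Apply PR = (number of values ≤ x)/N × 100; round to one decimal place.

N = 8.
Strictly below 17: 5. Equal to 17: 2.
PR = 7/8 × 100 = 87.5

87.5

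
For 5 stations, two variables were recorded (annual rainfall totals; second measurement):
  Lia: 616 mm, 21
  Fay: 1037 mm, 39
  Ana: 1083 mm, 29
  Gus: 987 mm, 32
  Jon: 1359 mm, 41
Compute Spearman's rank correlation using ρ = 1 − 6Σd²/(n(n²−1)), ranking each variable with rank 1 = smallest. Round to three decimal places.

Ranks of variable 1: 1, 3, 4, 2, 5
Ranks of variable 2: 1, 4, 2, 3, 5
d = r₁ − r₂: 0, -1, 2, -1, 0
d²: 0, 1, 4, 1, 0; Σd² = 6
ρ = 1 − 6·6/(5·24) = 1 − 36/120 = 0.700

0.700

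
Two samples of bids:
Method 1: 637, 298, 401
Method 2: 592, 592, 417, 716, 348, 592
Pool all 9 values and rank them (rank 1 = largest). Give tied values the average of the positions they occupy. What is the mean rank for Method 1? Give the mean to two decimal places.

Sorted (descending): 716, 637, 592, 592, 592, 417, 401, 348, 298
The 3 values of 592 occupy positions 3–5 → average rank 4.
Method 1 values → pooled ranks: 637→2, 298→9, 401→7
Mean rank = (2 + 9 + 7) / 3 = 6.00

6.00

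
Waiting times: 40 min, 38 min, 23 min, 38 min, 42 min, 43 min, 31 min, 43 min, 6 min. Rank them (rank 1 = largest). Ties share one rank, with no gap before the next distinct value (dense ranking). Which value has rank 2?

Sorted (descending): 43, 43, 42, 40, 38, 38, 31, 23, 6
The 2 values of 43 share dense rank 1.
The 2 values of 38 share dense rank 4.
Remaining distinct values take the next consecutive integers.
Rank 2 → value 42.

42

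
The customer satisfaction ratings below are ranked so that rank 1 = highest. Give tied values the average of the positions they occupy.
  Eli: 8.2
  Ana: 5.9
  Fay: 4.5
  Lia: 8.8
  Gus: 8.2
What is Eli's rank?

2.5

Sorted (descending): 8.8, 8.2, 8.2, 5.9, 4.5
The 2 values of 8.2 occupy positions 2–3 → average rank (2+3)/2 = 2.5.
Eli has value 8.2 → rank 2.5.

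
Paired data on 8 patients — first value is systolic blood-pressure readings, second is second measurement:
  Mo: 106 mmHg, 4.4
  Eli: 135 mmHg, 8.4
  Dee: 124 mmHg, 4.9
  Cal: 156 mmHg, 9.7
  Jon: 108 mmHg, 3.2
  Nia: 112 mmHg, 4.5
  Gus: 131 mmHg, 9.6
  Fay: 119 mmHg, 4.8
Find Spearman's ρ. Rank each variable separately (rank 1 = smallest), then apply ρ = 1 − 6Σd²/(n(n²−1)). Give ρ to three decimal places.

0.952

Ranks of variable 1: 1, 7, 5, 8, 2, 3, 6, 4
Ranks of variable 2: 2, 6, 5, 8, 1, 3, 7, 4
d = r₁ − r₂: -1, 1, 0, 0, 1, 0, -1, 0
d²: 1, 1, 0, 0, 1, 0, 1, 0; Σd² = 4
ρ = 1 − 6·4/(8·63) = 1 − 24/504 = 0.952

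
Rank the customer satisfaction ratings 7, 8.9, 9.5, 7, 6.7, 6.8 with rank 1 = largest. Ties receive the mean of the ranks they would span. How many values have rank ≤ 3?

Sorted (descending): 9.5, 8.9, 7, 7, 6.8, 6.7
The 2 values of 7 occupy positions 3–4 → average rank (3+4)/2 = 3.5.
Ranks ≤ 3: {1, 2} → 2 values.

2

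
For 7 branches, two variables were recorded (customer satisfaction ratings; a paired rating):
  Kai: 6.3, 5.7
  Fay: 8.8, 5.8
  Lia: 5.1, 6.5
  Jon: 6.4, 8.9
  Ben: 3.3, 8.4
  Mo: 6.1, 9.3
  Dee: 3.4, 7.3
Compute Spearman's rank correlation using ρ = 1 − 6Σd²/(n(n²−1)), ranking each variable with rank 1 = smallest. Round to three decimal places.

Ranks of variable 1: 5, 7, 3, 6, 1, 4, 2
Ranks of variable 2: 1, 2, 3, 6, 5, 7, 4
d = r₁ − r₂: 4, 5, 0, 0, -4, -3, -2
d²: 16, 25, 0, 0, 16, 9, 4; Σd² = 70
ρ = 1 − 6·70/(7·48) = 1 − 420/336 = -0.250

-0.250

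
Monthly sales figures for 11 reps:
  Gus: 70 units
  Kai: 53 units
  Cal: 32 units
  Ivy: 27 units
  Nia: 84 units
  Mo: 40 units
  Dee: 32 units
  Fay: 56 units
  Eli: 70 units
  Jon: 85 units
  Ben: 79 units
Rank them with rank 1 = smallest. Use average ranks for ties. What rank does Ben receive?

Sorted (ascending): 27, 32, 32, 40, 53, 56, 70, 70, 79, 84, 85
The 2 values of 32 occupy positions 2–3 → average rank (2+3)/2 = 2.5.
The 2 values of 70 occupy positions 7–8 → average rank (7+8)/2 = 7.5.
Ben has value 79 units → rank 9.

9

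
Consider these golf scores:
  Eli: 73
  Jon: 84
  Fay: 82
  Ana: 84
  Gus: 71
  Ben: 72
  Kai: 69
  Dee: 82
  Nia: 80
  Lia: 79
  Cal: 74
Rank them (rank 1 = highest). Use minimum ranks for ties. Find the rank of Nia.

5

Sorted (descending): 84, 84, 82, 82, 80, 79, 74, 73, 72, 71, 69
The 2 values of 84 occupy positions 1–2 → each gets rank 1.
The 2 values of 82 occupy positions 3–4 → each gets rank 3.
Nia has value 80 → rank 5.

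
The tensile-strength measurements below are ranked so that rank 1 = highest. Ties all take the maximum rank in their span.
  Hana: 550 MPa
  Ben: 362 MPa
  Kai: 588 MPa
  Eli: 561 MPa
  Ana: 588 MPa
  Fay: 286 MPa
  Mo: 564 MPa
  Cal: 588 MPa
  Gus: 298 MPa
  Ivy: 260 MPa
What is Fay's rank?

9

Sorted (descending): 588, 588, 588, 564, 561, 550, 362, 298, 286, 260
The 3 values of 588 occupy positions 1–3 → each gets rank 3.
Fay has value 286 MPa → rank 9.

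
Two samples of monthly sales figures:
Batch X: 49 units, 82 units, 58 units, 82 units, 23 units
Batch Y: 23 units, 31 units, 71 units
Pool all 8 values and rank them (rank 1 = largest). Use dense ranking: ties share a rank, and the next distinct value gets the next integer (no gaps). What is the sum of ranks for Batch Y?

13

Sorted (descending): 82, 82, 71, 58, 49, 31, 23, 23
The 2 values of 82 share dense rank 1.
The 2 values of 23 share dense rank 6.
Remaining distinct values take the next consecutive integers.
Batch Y values → pooled ranks: 23→6, 31→5, 71→2
Rank sum = 6 + 5 + 2 = 13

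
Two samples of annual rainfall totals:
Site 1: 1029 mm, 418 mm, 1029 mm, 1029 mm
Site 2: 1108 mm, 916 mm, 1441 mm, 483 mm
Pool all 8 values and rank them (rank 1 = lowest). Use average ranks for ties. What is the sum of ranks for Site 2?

Sorted (ascending): 418, 483, 916, 1029, 1029, 1029, 1108, 1441
The 3 values of 1029 occupy positions 4–6 → average rank 5.
Site 2 values → pooled ranks: 1108→7, 916→3, 1441→8, 483→2
Rank sum = 7 + 3 + 8 + 2 = 20

20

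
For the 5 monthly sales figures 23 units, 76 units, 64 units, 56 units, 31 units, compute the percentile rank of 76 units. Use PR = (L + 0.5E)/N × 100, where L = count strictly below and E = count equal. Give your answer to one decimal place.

90.0

N = 5.
Strictly below 76: 4. Equal to 76: 1.
PR = (4 + 0.5·1)/5 × 100 = 90.0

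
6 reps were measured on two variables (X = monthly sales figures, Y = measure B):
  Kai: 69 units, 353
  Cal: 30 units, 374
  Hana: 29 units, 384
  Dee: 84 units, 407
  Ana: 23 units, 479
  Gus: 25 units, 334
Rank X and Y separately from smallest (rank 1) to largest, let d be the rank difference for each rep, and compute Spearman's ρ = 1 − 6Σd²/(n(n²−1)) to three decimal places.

Ranks of variable 1: 5, 4, 3, 6, 1, 2
Ranks of variable 2: 2, 3, 4, 5, 6, 1
d = r₁ − r₂: 3, 1, -1, 1, -5, 1
d²: 9, 1, 1, 1, 25, 1; Σd² = 38
ρ = 1 − 6·38/(6·35) = 1 − 228/210 = -0.086

-0.086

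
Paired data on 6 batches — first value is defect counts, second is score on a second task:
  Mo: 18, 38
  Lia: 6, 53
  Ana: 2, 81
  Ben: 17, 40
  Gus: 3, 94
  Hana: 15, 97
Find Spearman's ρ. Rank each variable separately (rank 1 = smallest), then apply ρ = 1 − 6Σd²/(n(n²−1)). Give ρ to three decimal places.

-0.600

Ranks of variable 1: 6, 3, 1, 5, 2, 4
Ranks of variable 2: 1, 3, 4, 2, 5, 6
d = r₁ − r₂: 5, 0, -3, 3, -3, -2
d²: 25, 0, 9, 9, 9, 4; Σd² = 56
ρ = 1 − 6·56/(6·35) = 1 − 336/210 = -0.600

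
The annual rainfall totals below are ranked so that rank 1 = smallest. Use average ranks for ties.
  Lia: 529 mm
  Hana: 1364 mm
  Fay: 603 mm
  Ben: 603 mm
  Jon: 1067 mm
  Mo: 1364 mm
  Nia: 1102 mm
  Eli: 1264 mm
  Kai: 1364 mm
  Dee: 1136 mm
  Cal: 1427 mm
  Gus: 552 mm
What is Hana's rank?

Sorted (ascending): 529, 552, 603, 603, 1067, 1102, 1136, 1264, 1364, 1364, 1364, 1427
The 2 values of 603 occupy positions 3–4 → average rank (3+4)/2 = 3.5.
The 3 values of 1364 occupy positions 9–11 → average rank 10.
Hana has value 1364 mm → rank 10.

10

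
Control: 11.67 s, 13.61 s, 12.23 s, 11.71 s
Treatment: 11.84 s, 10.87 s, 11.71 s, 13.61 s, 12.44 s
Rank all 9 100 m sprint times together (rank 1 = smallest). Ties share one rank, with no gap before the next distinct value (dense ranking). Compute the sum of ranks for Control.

Sorted (ascending): 10.87, 11.67, 11.71, 11.71, 11.84, 12.23, 12.44, 13.61, 13.61
The 2 values of 11.71 share dense rank 3.
The 2 values of 13.61 share dense rank 7.
Remaining distinct values take the next consecutive integers.
Control values → pooled ranks: 11.67→2, 13.61→7, 12.23→5, 11.71→3
Rank sum = 2 + 7 + 5 + 3 = 17

17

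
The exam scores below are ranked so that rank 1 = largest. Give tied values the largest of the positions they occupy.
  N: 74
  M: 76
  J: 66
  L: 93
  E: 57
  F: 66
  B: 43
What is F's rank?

5

Sorted (descending): 93, 76, 74, 66, 66, 57, 43
The 2 values of 66 occupy positions 4–5 → each gets rank 5.
F has value 66 → rank 5.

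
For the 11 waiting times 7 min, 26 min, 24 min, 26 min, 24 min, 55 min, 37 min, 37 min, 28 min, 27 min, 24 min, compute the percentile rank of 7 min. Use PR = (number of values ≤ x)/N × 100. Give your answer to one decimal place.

N = 11.
Strictly below 7: 0. Equal to 7: 1.
PR = 1/11 × 100 = 9.1

9.1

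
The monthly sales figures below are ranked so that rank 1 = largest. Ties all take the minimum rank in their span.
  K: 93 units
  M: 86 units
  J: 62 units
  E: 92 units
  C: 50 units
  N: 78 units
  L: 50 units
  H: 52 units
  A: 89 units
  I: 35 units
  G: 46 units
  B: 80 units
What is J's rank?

7

Sorted (descending): 93, 92, 89, 86, 80, 78, 62, 52, 50, 50, 46, 35
The 2 values of 50 occupy positions 9–10 → each gets rank 9.
J has value 62 units → rank 7.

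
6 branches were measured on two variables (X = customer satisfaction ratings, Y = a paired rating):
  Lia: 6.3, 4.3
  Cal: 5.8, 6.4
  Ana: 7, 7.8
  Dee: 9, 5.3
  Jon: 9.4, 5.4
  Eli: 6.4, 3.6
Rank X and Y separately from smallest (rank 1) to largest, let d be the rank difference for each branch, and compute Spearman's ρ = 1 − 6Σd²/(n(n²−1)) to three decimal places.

0.086

Ranks of variable 1: 2, 1, 4, 5, 6, 3
Ranks of variable 2: 2, 5, 6, 3, 4, 1
d = r₁ − r₂: 0, -4, -2, 2, 2, 2
d²: 0, 16, 4, 4, 4, 4; Σd² = 32
ρ = 1 − 6·32/(6·35) = 1 − 192/210 = 0.086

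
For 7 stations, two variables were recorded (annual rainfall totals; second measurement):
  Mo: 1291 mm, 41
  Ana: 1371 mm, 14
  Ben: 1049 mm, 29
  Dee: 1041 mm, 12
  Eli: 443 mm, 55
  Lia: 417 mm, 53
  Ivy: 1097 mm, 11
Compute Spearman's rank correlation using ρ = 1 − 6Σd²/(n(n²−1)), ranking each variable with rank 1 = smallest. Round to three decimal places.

Ranks of variable 1: 6, 7, 4, 3, 2, 1, 5
Ranks of variable 2: 5, 3, 4, 2, 7, 6, 1
d = r₁ − r₂: 1, 4, 0, 1, -5, -5, 4
d²: 1, 16, 0, 1, 25, 25, 16; Σd² = 84
ρ = 1 − 6·84/(7·48) = 1 − 504/336 = -0.500

-0.500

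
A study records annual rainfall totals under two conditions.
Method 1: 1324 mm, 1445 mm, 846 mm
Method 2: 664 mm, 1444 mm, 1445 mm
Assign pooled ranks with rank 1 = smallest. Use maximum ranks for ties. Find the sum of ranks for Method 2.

11

Sorted (ascending): 664, 846, 1324, 1444, 1445, 1445
The 2 values of 1445 occupy positions 5–6 → each gets rank 6.
Method 2 values → pooled ranks: 664→1, 1444→4, 1445→6
Rank sum = 1 + 4 + 6 = 11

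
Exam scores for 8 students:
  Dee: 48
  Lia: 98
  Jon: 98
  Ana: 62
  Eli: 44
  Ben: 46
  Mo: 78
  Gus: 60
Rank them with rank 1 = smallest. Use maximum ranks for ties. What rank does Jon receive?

8

Sorted (ascending): 44, 46, 48, 60, 62, 78, 98, 98
The 2 values of 98 occupy positions 7–8 → each gets rank 8.
Jon has value 98 → rank 8.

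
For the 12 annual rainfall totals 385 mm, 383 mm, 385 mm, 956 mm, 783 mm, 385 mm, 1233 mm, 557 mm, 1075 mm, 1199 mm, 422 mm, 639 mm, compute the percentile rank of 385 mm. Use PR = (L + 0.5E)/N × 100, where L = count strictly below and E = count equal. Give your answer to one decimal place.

20.8

N = 12.
Strictly below 385: 1. Equal to 385: 3.
PR = (1 + 0.5·3)/12 × 100 = 20.8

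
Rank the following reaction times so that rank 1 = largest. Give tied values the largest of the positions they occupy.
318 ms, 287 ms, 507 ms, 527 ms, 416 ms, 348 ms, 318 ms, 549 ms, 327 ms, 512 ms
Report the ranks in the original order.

Sorted (descending): 549, 527, 512, 507, 416, 348, 327, 318, 318, 287
The 2 values of 318 occupy positions 8–9 → each gets rank 9.

9, 10, 4, 2, 5, 6, 9, 1, 7, 3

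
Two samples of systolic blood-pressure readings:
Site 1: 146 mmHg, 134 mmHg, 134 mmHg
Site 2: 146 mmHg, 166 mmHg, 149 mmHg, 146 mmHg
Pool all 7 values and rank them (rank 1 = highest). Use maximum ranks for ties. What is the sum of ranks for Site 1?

Sorted (descending): 166, 149, 146, 146, 146, 134, 134
The 3 values of 146 occupy positions 3–5 → each gets rank 5.
The 2 values of 134 occupy positions 6–7 → each gets rank 7.
Site 1 values → pooled ranks: 146→5, 134→7, 134→7
Rank sum = 5 + 7 + 7 = 19

19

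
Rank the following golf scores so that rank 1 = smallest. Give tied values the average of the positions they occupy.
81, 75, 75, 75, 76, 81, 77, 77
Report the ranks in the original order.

7.5, 2, 2, 2, 4, 7.5, 5.5, 5.5

Sorted (ascending): 75, 75, 75, 76, 77, 77, 81, 81
The 3 values of 75 occupy positions 1–3 → average rank 2.
The 2 values of 77 occupy positions 5–6 → average rank (5+6)/2 = 5.5.
The 2 values of 81 occupy positions 7–8 → average rank (7+8)/2 = 7.5.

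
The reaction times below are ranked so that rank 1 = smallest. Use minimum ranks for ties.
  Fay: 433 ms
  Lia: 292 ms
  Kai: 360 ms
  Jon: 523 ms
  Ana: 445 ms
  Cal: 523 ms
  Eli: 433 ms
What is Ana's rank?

5

Sorted (ascending): 292, 360, 433, 433, 445, 523, 523
The 2 values of 433 occupy positions 3–4 → each gets rank 3.
The 2 values of 523 occupy positions 6–7 → each gets rank 6.
Ana has value 445 ms → rank 5.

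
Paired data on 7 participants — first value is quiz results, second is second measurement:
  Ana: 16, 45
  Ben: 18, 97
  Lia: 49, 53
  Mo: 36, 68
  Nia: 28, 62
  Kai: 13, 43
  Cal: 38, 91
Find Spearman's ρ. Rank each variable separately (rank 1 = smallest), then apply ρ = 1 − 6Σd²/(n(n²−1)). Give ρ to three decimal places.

0.429

Ranks of variable 1: 2, 3, 7, 5, 4, 1, 6
Ranks of variable 2: 2, 7, 3, 5, 4, 1, 6
d = r₁ − r₂: 0, -4, 4, 0, 0, 0, 0
d²: 0, 16, 16, 0, 0, 0, 0; Σd² = 32
ρ = 1 − 6·32/(7·48) = 1 − 192/336 = 0.429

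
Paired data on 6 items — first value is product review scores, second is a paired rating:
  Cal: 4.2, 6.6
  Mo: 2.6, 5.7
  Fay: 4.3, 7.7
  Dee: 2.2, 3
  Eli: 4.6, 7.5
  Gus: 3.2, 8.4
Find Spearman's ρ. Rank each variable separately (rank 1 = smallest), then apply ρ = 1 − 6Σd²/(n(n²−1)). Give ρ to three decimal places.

0.600

Ranks of variable 1: 4, 2, 5, 1, 6, 3
Ranks of variable 2: 3, 2, 5, 1, 4, 6
d = r₁ − r₂: 1, 0, 0, 0, 2, -3
d²: 1, 0, 0, 0, 4, 9; Σd² = 14
ρ = 1 − 6·14/(6·35) = 1 − 84/210 = 0.600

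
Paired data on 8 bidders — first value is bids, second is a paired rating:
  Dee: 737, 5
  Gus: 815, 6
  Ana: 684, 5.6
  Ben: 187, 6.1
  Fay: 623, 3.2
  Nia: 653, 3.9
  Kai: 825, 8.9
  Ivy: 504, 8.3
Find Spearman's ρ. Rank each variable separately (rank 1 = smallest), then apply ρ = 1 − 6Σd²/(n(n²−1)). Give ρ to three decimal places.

0.143

Ranks of variable 1: 6, 7, 5, 1, 3, 4, 8, 2
Ranks of variable 2: 3, 5, 4, 6, 1, 2, 8, 7
d = r₁ − r₂: 3, 2, 1, -5, 2, 2, 0, -5
d²: 9, 4, 1, 25, 4, 4, 0, 25; Σd² = 72
ρ = 1 − 6·72/(8·63) = 1 − 432/504 = 0.143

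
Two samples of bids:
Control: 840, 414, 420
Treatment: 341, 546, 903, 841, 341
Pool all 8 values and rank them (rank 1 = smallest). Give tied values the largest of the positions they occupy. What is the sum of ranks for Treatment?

Sorted (ascending): 341, 341, 414, 420, 546, 840, 841, 903
The 2 values of 341 occupy positions 1–2 → each gets rank 2.
Treatment values → pooled ranks: 341→2, 546→5, 903→8, 841→7, 341→2
Rank sum = 2 + 5 + 8 + 7 + 2 = 24

24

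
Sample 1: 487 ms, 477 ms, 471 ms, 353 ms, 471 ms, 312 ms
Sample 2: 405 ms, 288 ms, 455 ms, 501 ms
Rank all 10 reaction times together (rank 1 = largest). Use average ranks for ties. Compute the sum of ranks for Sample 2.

Sorted (descending): 501, 487, 477, 471, 471, 455, 405, 353, 312, 288
The 2 values of 471 occupy positions 4–5 → average rank (4+5)/2 = 4.5.
Sample 2 values → pooled ranks: 405→7, 288→10, 455→6, 501→1
Rank sum = 7 + 10 + 6 + 1 = 24

24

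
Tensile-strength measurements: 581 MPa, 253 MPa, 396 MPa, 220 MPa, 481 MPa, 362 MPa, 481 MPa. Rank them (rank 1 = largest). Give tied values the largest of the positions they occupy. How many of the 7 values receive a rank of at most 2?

1

Sorted (descending): 581, 481, 481, 396, 362, 253, 220
The 2 values of 481 occupy positions 2–3 → each gets rank 3.
Ranks ≤ 2: {1} → 1 value.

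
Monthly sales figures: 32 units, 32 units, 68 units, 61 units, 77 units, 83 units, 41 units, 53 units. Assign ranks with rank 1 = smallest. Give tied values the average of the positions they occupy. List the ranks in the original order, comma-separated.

Sorted (ascending): 32, 32, 41, 53, 61, 68, 77, 83
The 2 values of 32 occupy positions 1–2 → average rank (1+2)/2 = 1.5.

1.5, 1.5, 6, 5, 7, 8, 3, 4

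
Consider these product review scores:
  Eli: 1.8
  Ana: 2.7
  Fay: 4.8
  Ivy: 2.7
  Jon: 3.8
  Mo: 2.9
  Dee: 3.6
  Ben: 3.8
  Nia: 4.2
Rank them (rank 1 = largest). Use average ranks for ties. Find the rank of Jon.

3.5

Sorted (descending): 4.8, 4.2, 3.8, 3.8, 3.6, 2.9, 2.7, 2.7, 1.8
The 2 values of 3.8 occupy positions 3–4 → average rank (3+4)/2 = 3.5.
The 2 values of 2.7 occupy positions 7–8 → average rank (7+8)/2 = 7.5.
Jon has value 3.8 → rank 3.5.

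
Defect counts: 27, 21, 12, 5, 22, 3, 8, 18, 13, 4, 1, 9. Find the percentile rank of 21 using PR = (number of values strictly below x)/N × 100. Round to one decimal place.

75.0

N = 12.
Strictly below 21: 9. Equal to 21: 1.
PR = 9/12 × 100 = 75.0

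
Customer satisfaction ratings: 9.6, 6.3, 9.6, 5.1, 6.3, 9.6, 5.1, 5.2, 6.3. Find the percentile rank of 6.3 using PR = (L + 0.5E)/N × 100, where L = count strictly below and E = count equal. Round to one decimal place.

N = 9.
Strictly below 6.3: 3. Equal to 6.3: 3.
PR = (3 + 0.5·3)/9 × 100 = 50.0

50.0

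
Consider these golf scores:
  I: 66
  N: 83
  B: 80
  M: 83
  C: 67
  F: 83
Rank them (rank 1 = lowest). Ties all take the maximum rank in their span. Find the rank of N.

Sorted (ascending): 66, 67, 80, 83, 83, 83
The 3 values of 83 occupy positions 4–6 → each gets rank 6.
N has value 83 → rank 6.

6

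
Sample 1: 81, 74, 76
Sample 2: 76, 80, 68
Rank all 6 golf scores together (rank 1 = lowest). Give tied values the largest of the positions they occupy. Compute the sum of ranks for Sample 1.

Sorted (ascending): 68, 74, 76, 76, 80, 81
The 2 values of 76 occupy positions 3–4 → each gets rank 4.
Sample 1 values → pooled ranks: 81→6, 74→2, 76→4
Rank sum = 6 + 2 + 4 = 12

12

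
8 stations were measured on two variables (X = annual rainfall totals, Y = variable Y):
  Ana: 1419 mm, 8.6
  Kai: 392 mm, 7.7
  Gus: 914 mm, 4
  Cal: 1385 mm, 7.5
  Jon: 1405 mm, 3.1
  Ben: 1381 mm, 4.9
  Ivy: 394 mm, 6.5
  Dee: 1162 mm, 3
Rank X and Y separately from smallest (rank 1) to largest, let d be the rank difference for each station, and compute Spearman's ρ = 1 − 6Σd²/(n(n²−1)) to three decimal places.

Ranks of variable 1: 8, 1, 3, 6, 7, 5, 2, 4
Ranks of variable 2: 8, 7, 3, 6, 2, 4, 5, 1
d = r₁ − r₂: 0, -6, 0, 0, 5, 1, -3, 3
d²: 0, 36, 0, 0, 25, 1, 9, 9; Σd² = 80
ρ = 1 − 6·80/(8·63) = 1 − 480/504 = 0.048

0.048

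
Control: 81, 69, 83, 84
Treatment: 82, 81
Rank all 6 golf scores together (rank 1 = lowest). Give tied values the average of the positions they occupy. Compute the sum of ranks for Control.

14.5

Sorted (ascending): 69, 81, 81, 82, 83, 84
The 2 values of 81 occupy positions 2–3 → average rank (2+3)/2 = 2.5.
Control values → pooled ranks: 81→2.5, 69→1, 83→5, 84→6
Rank sum = 2.5 + 1 + 5 + 6 = 14.5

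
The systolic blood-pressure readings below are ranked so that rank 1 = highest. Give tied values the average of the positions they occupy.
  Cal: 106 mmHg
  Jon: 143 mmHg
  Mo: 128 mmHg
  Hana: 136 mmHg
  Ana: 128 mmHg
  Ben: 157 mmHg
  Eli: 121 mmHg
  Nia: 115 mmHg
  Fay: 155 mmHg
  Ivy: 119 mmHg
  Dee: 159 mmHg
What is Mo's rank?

6.5

Sorted (descending): 159, 157, 155, 143, 136, 128, 128, 121, 119, 115, 106
The 2 values of 128 occupy positions 6–7 → average rank (6+7)/2 = 6.5.
Mo has value 128 mmHg → rank 6.5.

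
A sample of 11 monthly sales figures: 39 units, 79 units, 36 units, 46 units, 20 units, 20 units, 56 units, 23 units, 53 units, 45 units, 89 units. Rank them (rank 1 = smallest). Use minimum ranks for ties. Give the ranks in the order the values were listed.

5, 10, 4, 7, 1, 1, 9, 3, 8, 6, 11

Sorted (ascending): 20, 20, 23, 36, 39, 45, 46, 53, 56, 79, 89
The 2 values of 20 occupy positions 1–2 → each gets rank 1.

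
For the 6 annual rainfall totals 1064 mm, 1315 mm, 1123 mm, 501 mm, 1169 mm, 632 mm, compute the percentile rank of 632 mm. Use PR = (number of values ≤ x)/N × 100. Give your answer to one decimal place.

N = 6.
Strictly below 632: 1. Equal to 632: 1.
PR = 2/6 × 100 = 33.3

33.3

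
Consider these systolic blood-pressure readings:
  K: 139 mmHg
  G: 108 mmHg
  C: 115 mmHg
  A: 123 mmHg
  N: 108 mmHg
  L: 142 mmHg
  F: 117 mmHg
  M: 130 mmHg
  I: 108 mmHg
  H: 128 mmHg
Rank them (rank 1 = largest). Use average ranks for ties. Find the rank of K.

2

Sorted (descending): 142, 139, 130, 128, 123, 117, 115, 108, 108, 108
The 3 values of 108 occupy positions 8–10 → average rank 9.
K has value 139 mmHg → rank 2.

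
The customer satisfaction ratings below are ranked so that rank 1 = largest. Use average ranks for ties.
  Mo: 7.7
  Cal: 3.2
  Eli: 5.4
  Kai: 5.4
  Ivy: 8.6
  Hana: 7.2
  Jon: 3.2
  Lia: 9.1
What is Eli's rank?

5.5

Sorted (descending): 9.1, 8.6, 7.7, 7.2, 5.4, 5.4, 3.2, 3.2
The 2 values of 5.4 occupy positions 5–6 → average rank (5+6)/2 = 5.5.
The 2 values of 3.2 occupy positions 7–8 → average rank (7+8)/2 = 7.5.
Eli has value 5.4 → rank 5.5.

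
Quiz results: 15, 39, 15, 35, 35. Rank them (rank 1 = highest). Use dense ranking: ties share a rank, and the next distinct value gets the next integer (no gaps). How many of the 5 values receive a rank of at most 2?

Sorted (descending): 39, 35, 35, 15, 15
The 2 values of 35 share dense rank 2.
The 2 values of 15 share dense rank 3.
Remaining distinct values take the next consecutive integers.
Ranks ≤ 2: {1, 2, 2} → 3 values.

3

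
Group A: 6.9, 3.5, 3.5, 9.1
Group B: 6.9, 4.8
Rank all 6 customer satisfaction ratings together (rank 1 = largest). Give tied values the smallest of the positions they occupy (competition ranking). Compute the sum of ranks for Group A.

13

Sorted (descending): 9.1, 6.9, 6.9, 4.8, 3.5, 3.5
The 2 values of 6.9 occupy positions 2–3 → each gets rank 2.
The 2 values of 3.5 occupy positions 5–6 → each gets rank 5.
Group A values → pooled ranks: 6.9→2, 3.5→5, 3.5→5, 9.1→1
Rank sum = 2 + 5 + 5 + 1 = 13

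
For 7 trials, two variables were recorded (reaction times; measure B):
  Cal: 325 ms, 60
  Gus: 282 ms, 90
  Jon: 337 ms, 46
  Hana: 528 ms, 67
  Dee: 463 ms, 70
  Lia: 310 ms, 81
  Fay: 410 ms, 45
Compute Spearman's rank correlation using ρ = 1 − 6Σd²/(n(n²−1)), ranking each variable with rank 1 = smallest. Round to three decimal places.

-0.464

Ranks of variable 1: 3, 1, 4, 7, 6, 2, 5
Ranks of variable 2: 3, 7, 2, 4, 5, 6, 1
d = r₁ − r₂: 0, -6, 2, 3, 1, -4, 4
d²: 0, 36, 4, 9, 1, 16, 16; Σd² = 82
ρ = 1 − 6·82/(7·48) = 1 − 492/336 = -0.464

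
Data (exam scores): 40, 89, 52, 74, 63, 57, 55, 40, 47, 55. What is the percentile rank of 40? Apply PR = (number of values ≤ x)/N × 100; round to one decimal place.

20.0

N = 10.
Strictly below 40: 0. Equal to 40: 2.
PR = 2/10 × 100 = 20.0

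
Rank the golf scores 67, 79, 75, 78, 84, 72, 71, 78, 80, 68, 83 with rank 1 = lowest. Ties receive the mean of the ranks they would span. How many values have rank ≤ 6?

Sorted (ascending): 67, 68, 71, 72, 75, 78, 78, 79, 80, 83, 84
The 2 values of 78 occupy positions 6–7 → average rank (6+7)/2 = 6.5.
Ranks ≤ 6: {1, 2, 3, 4, 5} → 5 values.

5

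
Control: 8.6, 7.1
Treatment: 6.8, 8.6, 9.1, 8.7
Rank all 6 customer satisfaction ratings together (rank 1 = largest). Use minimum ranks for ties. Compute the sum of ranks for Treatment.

Sorted (descending): 9.1, 8.7, 8.6, 8.6, 7.1, 6.8
The 2 values of 8.6 occupy positions 3–4 → each gets rank 3.
Treatment values → pooled ranks: 6.8→6, 8.6→3, 9.1→1, 8.7→2
Rank sum = 6 + 3 + 1 + 2 = 12

12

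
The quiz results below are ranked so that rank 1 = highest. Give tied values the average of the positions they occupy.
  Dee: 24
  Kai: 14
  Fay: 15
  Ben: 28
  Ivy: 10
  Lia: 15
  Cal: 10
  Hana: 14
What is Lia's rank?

3.5

Sorted (descending): 28, 24, 15, 15, 14, 14, 10, 10
The 2 values of 15 occupy positions 3–4 → average rank (3+4)/2 = 3.5.
The 2 values of 14 occupy positions 5–6 → average rank (5+6)/2 = 5.5.
The 2 values of 10 occupy positions 7–8 → average rank (7+8)/2 = 7.5.
Lia has value 15 → rank 3.5.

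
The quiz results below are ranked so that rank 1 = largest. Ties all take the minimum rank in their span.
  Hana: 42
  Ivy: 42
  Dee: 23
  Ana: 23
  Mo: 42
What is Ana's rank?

Sorted (descending): 42, 42, 42, 23, 23
The 3 values of 42 occupy positions 1–3 → each gets rank 1.
The 2 values of 23 occupy positions 4–5 → each gets rank 4.
Ana has value 23 → rank 4.

4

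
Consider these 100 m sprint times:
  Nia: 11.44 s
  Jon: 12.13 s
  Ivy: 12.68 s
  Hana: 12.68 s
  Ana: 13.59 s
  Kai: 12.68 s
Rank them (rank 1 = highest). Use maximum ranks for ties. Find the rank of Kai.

4

Sorted (descending): 13.59, 12.68, 12.68, 12.68, 12.13, 11.44
The 3 values of 12.68 occupy positions 2–4 → each gets rank 4.
Kai has value 12.68 s → rank 4.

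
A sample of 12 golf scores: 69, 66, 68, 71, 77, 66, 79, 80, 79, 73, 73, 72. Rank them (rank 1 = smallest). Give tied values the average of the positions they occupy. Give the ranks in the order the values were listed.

Sorted (ascending): 66, 66, 68, 69, 71, 72, 73, 73, 77, 79, 79, 80
The 2 values of 66 occupy positions 1–2 → average rank (1+2)/2 = 1.5.
The 2 values of 73 occupy positions 7–8 → average rank (7+8)/2 = 7.5.
The 2 values of 79 occupy positions 10–11 → average rank (10+11)/2 = 10.5.

4, 1.5, 3, 5, 9, 1.5, 10.5, 12, 10.5, 7.5, 7.5, 6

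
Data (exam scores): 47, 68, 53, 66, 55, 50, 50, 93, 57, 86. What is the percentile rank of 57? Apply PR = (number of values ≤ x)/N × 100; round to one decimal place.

N = 10.
Strictly below 57: 5. Equal to 57: 1.
PR = 6/10 × 100 = 60.0

60.0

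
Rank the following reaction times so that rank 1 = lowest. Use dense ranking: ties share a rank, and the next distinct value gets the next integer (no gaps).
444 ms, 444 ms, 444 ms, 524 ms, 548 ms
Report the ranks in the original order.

Sorted (ascending): 444, 444, 444, 524, 548
The 3 values of 444 share dense rank 1.
Remaining distinct values take the next consecutive integers.

1, 1, 1, 2, 3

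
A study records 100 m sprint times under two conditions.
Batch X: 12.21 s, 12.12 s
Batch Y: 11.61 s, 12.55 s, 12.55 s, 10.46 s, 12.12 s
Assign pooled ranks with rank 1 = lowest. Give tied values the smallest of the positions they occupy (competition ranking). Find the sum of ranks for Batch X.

Sorted (ascending): 10.46, 11.61, 12.12, 12.12, 12.21, 12.55, 12.55
The 2 values of 12.12 occupy positions 3–4 → each gets rank 3.
The 2 values of 12.55 occupy positions 6–7 → each gets rank 6.
Batch X values → pooled ranks: 12.21→5, 12.12→3
Rank sum = 5 + 3 = 8

8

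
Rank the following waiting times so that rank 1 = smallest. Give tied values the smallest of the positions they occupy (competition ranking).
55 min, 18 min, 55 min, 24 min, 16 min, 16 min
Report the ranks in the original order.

5, 3, 5, 4, 1, 1

Sorted (ascending): 16, 16, 18, 24, 55, 55
The 2 values of 16 occupy positions 1–2 → each gets rank 1.
The 2 values of 55 occupy positions 5–6 → each gets rank 5.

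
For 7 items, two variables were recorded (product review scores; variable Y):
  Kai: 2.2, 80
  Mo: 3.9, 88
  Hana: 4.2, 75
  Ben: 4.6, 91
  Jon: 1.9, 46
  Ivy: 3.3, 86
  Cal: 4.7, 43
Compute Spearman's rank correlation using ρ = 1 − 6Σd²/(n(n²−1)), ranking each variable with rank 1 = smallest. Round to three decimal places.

Ranks of variable 1: 2, 4, 5, 6, 1, 3, 7
Ranks of variable 2: 4, 6, 3, 7, 2, 5, 1
d = r₁ − r₂: -2, -2, 2, -1, -1, -2, 6
d²: 4, 4, 4, 1, 1, 4, 36; Σd² = 54
ρ = 1 − 6·54/(7·48) = 1 − 324/336 = 0.036

0.036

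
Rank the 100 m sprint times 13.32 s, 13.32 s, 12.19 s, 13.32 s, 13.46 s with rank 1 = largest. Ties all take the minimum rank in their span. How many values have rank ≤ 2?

Sorted (descending): 13.46, 13.32, 13.32, 13.32, 12.19
The 3 values of 13.32 occupy positions 2–4 → each gets rank 2.
Ranks ≤ 2: {1, 2, 2, 2} → 4 values.

4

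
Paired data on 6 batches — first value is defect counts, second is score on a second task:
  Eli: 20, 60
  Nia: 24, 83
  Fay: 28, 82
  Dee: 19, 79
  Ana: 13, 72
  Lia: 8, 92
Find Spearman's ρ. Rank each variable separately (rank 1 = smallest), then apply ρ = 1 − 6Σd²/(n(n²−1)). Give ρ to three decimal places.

-0.086

Ranks of variable 1: 4, 5, 6, 3, 2, 1
Ranks of variable 2: 1, 5, 4, 3, 2, 6
d = r₁ − r₂: 3, 0, 2, 0, 0, -5
d²: 9, 0, 4, 0, 0, 25; Σd² = 38
ρ = 1 − 6·38/(6·35) = 1 − 228/210 = -0.086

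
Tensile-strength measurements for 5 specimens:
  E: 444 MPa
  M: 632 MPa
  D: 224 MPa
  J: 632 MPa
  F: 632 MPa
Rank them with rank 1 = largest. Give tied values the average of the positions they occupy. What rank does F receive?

Sorted (descending): 632, 632, 632, 444, 224
The 3 values of 632 occupy positions 1–3 → average rank 2.
F has value 632 MPa → rank 2.

2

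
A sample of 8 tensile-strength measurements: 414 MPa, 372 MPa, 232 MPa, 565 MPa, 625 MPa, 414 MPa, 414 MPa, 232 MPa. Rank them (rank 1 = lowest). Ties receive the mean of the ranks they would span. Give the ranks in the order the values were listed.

5, 3, 1.5, 7, 8, 5, 5, 1.5

Sorted (ascending): 232, 232, 372, 414, 414, 414, 565, 625
The 2 values of 232 occupy positions 1–2 → average rank (1+2)/2 = 1.5.
The 3 values of 414 occupy positions 4–6 → average rank 5.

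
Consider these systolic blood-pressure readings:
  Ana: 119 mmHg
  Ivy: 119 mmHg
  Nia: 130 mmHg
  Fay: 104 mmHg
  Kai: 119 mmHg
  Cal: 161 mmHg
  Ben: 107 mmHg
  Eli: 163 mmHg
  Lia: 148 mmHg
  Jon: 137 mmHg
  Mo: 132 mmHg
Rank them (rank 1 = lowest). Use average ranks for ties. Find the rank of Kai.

4

Sorted (ascending): 104, 107, 119, 119, 119, 130, 132, 137, 148, 161, 163
The 3 values of 119 occupy positions 3–5 → average rank 4.
Kai has value 119 mmHg → rank 4.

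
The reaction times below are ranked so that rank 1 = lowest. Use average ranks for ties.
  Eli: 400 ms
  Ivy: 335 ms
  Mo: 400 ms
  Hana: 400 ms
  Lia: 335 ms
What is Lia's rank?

1.5

Sorted (ascending): 335, 335, 400, 400, 400
The 2 values of 335 occupy positions 1–2 → average rank (1+2)/2 = 1.5.
The 3 values of 400 occupy positions 3–5 → average rank 4.
Lia has value 335 ms → rank 1.5.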